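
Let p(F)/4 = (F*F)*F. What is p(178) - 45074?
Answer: 22513934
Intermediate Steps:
p(F) = 4*F**3 (p(F) = 4*((F*F)*F) = 4*(F**2*F) = 4*F**3)
p(178) - 45074 = 4*178**3 - 45074 = 4*5639752 - 45074 = 22559008 - 45074 = 22513934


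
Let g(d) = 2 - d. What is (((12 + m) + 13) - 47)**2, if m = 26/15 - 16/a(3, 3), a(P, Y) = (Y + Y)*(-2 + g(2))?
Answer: 80656/225 ≈ 358.47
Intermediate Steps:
a(P, Y) = -4*Y (a(P, Y) = (Y + Y)*(-2 + (2 - 1*2)) = (2*Y)*(-2 + (2 - 2)) = (2*Y)*(-2 + 0) = (2*Y)*(-2) = -4*Y)
m = 46/15 (m = 26/15 - 16/((-4*3)) = 26*(1/15) - 16/(-12) = 26/15 - 16*(-1/12) = 26/15 + 4/3 = 46/15 ≈ 3.0667)
(((12 + m) + 13) - 47)**2 = (((12 + 46/15) + 13) - 47)**2 = ((226/15 + 13) - 47)**2 = (421/15 - 47)**2 = (-284/15)**2 = 80656/225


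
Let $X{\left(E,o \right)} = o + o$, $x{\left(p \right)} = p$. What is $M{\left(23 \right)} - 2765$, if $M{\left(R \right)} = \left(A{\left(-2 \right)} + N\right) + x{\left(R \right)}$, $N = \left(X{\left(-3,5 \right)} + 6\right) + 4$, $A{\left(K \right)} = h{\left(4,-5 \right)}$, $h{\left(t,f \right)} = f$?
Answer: $-2727$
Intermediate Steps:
$X{\left(E,o \right)} = 2 o$
$A{\left(K \right)} = -5$
$N = 20$ ($N = \left(2 \cdot 5 + 6\right) + 4 = \left(10 + 6\right) + 4 = 16 + 4 = 20$)
$M{\left(R \right)} = 15 + R$ ($M{\left(R \right)} = \left(-5 + 20\right) + R = 15 + R$)
$M{\left(23 \right)} - 2765 = \left(15 + 23\right) - 2765 = 38 - 2765 = -2727$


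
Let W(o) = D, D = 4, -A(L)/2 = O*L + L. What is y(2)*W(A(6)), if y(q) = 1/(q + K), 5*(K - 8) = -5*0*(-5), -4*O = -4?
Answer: ⅖ ≈ 0.40000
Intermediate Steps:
O = 1 (O = -¼*(-4) = 1)
A(L) = -4*L (A(L) = -2*(1*L + L) = -2*(L + L) = -4*L)
K = 8 (K = 8 + (-5*0*(-5))/5 = 8 + (0*(-5))/5 = 8 + (⅕)*0 = 8 + 0 = 8)
y(q) = 1/(8 + q) (y(q) = 1/(q + 8) = 1/(8 + q))
W(o) = 4
y(2)*W(A(6)) = 4/(8 + 2) = 4/10 = (⅒)*4 = ⅖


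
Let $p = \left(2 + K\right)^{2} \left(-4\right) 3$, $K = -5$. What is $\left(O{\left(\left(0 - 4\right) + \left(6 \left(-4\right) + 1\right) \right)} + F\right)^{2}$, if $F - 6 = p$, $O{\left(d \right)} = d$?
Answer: $16641$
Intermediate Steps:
$p = -108$ ($p = \left(2 - 5\right)^{2} \left(-4\right) 3 = \left(-3\right)^{2} \left(-4\right) 3 = 9 \left(-4\right) 3 = \left(-36\right) 3 = -108$)
$F = -102$ ($F = 6 - 108 = -102$)
$\left(O{\left(\left(0 - 4\right) + \left(6 \left(-4\right) + 1\right) \right)} + F\right)^{2} = \left(\left(\left(0 - 4\right) + \left(6 \left(-4\right) + 1\right)\right) - 102\right)^{2} = \left(\left(-4 + \left(-24 + 1\right)\right) - 102\right)^{2} = \left(\left(-4 - 23\right) - 102\right)^{2} = \left(-27 - 102\right)^{2} = \left(-129\right)^{2} = 16641$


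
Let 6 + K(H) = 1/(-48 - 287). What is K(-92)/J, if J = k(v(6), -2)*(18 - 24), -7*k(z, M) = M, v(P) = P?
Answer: 14077/4020 ≈ 3.5017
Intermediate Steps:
K(H) = -2011/335 (K(H) = -6 + 1/(-48 - 287) = -6 + 1/(-335) = -6 - 1/335 = -2011/335)
k(z, M) = -M/7
J = -12/7 (J = (-⅐*(-2))*(18 - 24) = (2/7)*(-6) = -12/7 ≈ -1.7143)
K(-92)/J = -2011/(335*(-12/7)) = -2011/335*(-7/12) = 14077/4020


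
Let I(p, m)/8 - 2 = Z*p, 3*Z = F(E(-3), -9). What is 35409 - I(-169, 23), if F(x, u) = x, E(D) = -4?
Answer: 100771/3 ≈ 33590.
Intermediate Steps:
Z = -4/3 (Z = (⅓)*(-4) = -4/3 ≈ -1.3333)
I(p, m) = 16 - 32*p/3 (I(p, m) = 16 + 8*(-4*p/3) = 16 - 32*p/3)
35409 - I(-169, 23) = 35409 - (16 - 32/3*(-169)) = 35409 - (16 + 5408/3) = 35409 - 1*5456/3 = 35409 - 5456/3 = 100771/3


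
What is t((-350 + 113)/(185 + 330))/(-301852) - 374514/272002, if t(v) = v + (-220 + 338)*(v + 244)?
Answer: -31122579353137/21141869533780 ≈ -1.4721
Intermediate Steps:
t(v) = 28792 + 119*v (t(v) = v + 118*(244 + v) = v + (28792 + 118*v) = 28792 + 119*v)
t((-350 + 113)/(185 + 330))/(-301852) - 374514/272002 = (28792 + 119*((-350 + 113)/(185 + 330)))/(-301852) - 374514/272002 = (28792 + 119*(-237/515))*(-1/301852) - 374514*1/272002 = (28792 + 119*(-237*1/515))*(-1/301852) - 187257/136001 = (28792 + 119*(-237/515))*(-1/301852) - 187257/136001 = (28792 - 28203/515)*(-1/301852) - 187257/136001 = (14799677/515)*(-1/301852) - 187257/136001 = -14799677/155453780 - 187257/136001 = -31122579353137/21141869533780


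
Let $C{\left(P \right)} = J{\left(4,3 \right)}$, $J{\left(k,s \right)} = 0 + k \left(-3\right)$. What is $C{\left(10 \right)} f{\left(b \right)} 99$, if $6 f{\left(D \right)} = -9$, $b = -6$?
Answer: $1782$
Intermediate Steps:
$f{\left(D \right)} = - \frac{3}{2}$ ($f{\left(D \right)} = \frac{1}{6} \left(-9\right) = - \frac{3}{2}$)
$J{\left(k,s \right)} = - 3 k$ ($J{\left(k,s \right)} = 0 - 3 k = - 3 k$)
$C{\left(P \right)} = -12$ ($C{\left(P \right)} = \left(-3\right) 4 = -12$)
$C{\left(10 \right)} f{\left(b \right)} 99 = \left(-12\right) \left(- \frac{3}{2}\right) 99 = 18 \cdot 99 = 1782$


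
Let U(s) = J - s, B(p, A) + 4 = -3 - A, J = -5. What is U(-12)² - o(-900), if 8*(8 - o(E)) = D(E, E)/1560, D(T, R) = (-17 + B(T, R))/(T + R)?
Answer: 76751927/1872000 ≈ 41.000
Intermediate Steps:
B(p, A) = -7 - A (B(p, A) = -4 + (-3 - A) = -7 - A)
D(T, R) = (-24 - R)/(R + T) (D(T, R) = (-17 + (-7 - R))/(T + R) = (-24 - R)/(R + T))
U(s) = -5 - s
o(E) = 8 - (-24 - E)/(24960*E) (o(E) = 8 - (-24 - E)/(E + E)/(8*1560) = 8 - (-24 - E)/((2*E))/(8*1560) = 8 - (1/(2*E))*(-24 - E)/(8*1560) = 8 - (-24 - E)/(2*E)/(8*1560) = 8 - (-24 - E)/(24960*E))
U(-12)² - o(-900) = (-5 - 1*(-12))² - (24 + 199681*(-900))/(24960*(-900)) = (-5 + 12)² - (-1)*(24 - 179712900)/(24960*900) = 7² - (-1)*(-179712876)/(24960*900) = 49 - 1*14976073/1872000 = 49 - 14976073/1872000 = 76751927/1872000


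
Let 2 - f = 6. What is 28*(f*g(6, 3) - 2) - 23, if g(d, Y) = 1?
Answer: -191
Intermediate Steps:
f = -4 (f = 2 - 1*6 = 2 - 6 = -4)
28*(f*g(6, 3) - 2) - 23 = 28*(-4*1 - 2) - 23 = 28*(-4 - 2) - 23 = 28*(-6) - 23 = -168 - 23 = -191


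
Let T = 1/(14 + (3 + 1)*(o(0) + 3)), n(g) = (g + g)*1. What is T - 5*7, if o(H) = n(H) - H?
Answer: -909/26 ≈ -34.962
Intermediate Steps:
n(g) = 2*g (n(g) = (2*g)*1 = 2*g)
o(H) = H (o(H) = 2*H - H = H)
T = 1/26 (T = 1/(14 + (3 + 1)*(0 + 3)) = 1/(14 + 4*3) = 1/(14 + 12) = 1/26 ≈ 0.038462)
T - 5*7 = 1/26 - 5*7 = 1/26 - 35 = -909/26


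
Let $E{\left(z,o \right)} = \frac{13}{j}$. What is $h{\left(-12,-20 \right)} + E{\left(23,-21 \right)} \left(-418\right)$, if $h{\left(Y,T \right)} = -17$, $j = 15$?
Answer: $- \frac{5689}{15} \approx -379.27$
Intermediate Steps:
$E{\left(z,o \right)} = \frac{13}{15}$
$h{\left(-12,-20 \right)} + E{\left(23,-21 \right)} \left(-418\right) = -17 + \frac{13}{15} \left(-418\right) = -17 - \frac{5434}{15} = - \frac{5689}{15}$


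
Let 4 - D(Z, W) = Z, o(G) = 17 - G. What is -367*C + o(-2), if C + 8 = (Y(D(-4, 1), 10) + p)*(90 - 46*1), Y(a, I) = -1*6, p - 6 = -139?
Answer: 2247527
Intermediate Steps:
p = -133 (p = 6 - 139 = -133)
D(Z, W) = 4 - Z
Y(a, I) = -6
C = -6124 (C = -8 + (-6 - 133)*(90 - 46*1) = -8 - 139*(90 - 46) = -8 - 139*44 = -8 - 6116 = -6124)
-367*C + o(-2) = -367*(-6124) + (17 - 1*(-2)) = 2247508 + (17 + 2) = 2247508 + 19 = 2247527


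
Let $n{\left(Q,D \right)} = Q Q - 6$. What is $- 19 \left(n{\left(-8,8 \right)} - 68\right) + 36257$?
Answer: $36447$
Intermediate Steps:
$n{\left(Q,D \right)} = -6 + Q^{2}$ ($n{\left(Q,D \right)} = Q^{2} - 6 = -6 + Q^{2}$)
$- 19 \left(n{\left(-8,8 \right)} - 68\right) + 36257 = - 19 \left(\left(-6 + \left(-8\right)^{2}\right) - 68\right) + 36257 = - 19 \left(\left(-6 + 64\right) - 68\right) + 36257 = - 19 \left(58 - 68\right) + 36257 = \left(-19\right) \left(-10\right) + 36257 = 190 + 36257 = 36447$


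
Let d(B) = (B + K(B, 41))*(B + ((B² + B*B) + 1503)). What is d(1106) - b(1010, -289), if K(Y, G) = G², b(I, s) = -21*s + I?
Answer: 6825581668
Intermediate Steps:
b(I, s) = I - 21*s
d(B) = (1681 + B)*(1503 + B + 2*B²) (d(B) = (B + 41²)*(B + ((B² + B*B) + 1503)) = (B + 1681)*(B + ((B² + B²) + 1503)) = (1681 + B)*(B + (2*B² + 1503)) = (1681 + B)*(B + (1503 + 2*B²)) = (1681 + B)*(1503 + B + 2*B²))
d(1106) - b(1010, -289) = (2526543 + 2*1106³ + 3184*1106 + 3363*1106²) - (1010 - 21*(-289)) = (2526543 + 2*1352899016 + 3521504 + 3363*1223236) - (1010 + 6069) = (2526543 + 2705798032 + 3521504 + 4113742668) - 1*7079 = 6825588747 - 7079 = 6825581668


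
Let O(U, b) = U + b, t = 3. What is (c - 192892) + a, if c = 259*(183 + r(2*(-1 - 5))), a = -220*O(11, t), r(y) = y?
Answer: -151683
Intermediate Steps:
a = -3080 (a = -220*(11 + 3) = -220*14 = -3080)
c = 44289 (c = 259*(183 + 2*(-1 - 5)) = 259*(183 + 2*(-6)) = 259*(183 - 12) = 259*171 = 44289)
(c - 192892) + a = (44289 - 192892) - 3080 = -148603 - 3080 = -151683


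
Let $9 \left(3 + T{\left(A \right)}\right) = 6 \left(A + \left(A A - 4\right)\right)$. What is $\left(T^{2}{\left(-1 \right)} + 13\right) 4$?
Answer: $\frac{1624}{9} \approx 180.44$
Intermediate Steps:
$T{\left(A \right)} = - \frac{17}{3} + \frac{2 A}{3} + \frac{2 A^{2}}{3}$ ($T{\left(A \right)} = -3 + \frac{6 \left(A + \left(A A - 4\right)\right)}{9} = -3 + \frac{6 \left(A + \left(A^{2} - 4\right)\right)}{9} = -3 + \frac{6 \left(A + \left(-4 + A^{2}\right)\right)}{9} = -3 + \frac{6 \left(-4 + A + A^{2}\right)}{9} = -3 + \frac{-24 + 6 A + 6 A^{2}}{9} = -3 + \left(- \frac{8}{3} + \frac{2 A}{3} + \frac{2 A^{2}}{3}\right) = - \frac{17}{3} + \frac{2 A}{3} + \frac{2 A^{2}}{3}$)
$\left(T^{2}{\left(-1 \right)} + 13\right) 4 = \left(\left(- \frac{17}{3} + \frac{2}{3} \left(-1\right) + \frac{2 \left(-1\right)^{2}}{3}\right)^{2} + 13\right) 4 = \left(\left(- \frac{17}{3} - \frac{2}{3} + \frac{2}{3} \cdot 1\right)^{2} + 13\right) 4 = \left(\left(- \frac{17}{3} - \frac{2}{3} + \frac{2}{3}\right)^{2} + 13\right) 4 = \left(\left(- \frac{17}{3}\right)^{2} + 13\right) 4 = \left(\frac{289}{9} + 13\right) 4 = \frac{406}{9} \cdot 4 = \frac{1624}{9}$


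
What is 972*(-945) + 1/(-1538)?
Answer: -1412714521/1538 ≈ -9.1854e+5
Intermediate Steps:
972*(-945) + 1/(-1538) = -918540 - 1/1538 = -1412714521/1538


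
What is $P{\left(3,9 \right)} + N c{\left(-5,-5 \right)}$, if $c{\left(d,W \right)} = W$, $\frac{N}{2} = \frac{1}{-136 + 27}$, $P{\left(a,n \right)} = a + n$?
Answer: $\frac{1318}{109} \approx 12.092$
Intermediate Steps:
$N = - \frac{2}{109}$ ($N = \frac{2}{-136 + 27} = \frac{2}{-109} = 2 \left(- \frac{1}{109}\right) = - \frac{2}{109} \approx -0.018349$)
$P{\left(3,9 \right)} + N c{\left(-5,-5 \right)} = \left(3 + 9\right) - - \frac{10}{109} = 12 + \frac{10}{109} = \frac{1318}{109}$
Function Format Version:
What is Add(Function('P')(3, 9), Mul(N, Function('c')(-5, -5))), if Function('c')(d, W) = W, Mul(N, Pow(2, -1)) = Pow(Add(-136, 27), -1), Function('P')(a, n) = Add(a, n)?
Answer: Rational(1318, 109) ≈ 12.092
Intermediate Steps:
N = Rational(-2, 109) (N = Mul(2, Pow(Add(-136, 27), -1)) = Mul(2, Pow(-109, -1)) = Mul(2, Rational(-1, 109)) = Rational(-2, 109) ≈ -0.018349)
Add(Function('P')(3, 9), Mul(N, Function('c')(-5, -5))) = Add(Add(3, 9), Mul(Rational(-2, 109), -5)) = Add(12, Rational(10, 109)) = Rational(1318, 109)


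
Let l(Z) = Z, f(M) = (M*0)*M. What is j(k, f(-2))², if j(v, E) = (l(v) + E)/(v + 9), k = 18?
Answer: 4/9 ≈ 0.44444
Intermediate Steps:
f(M) = 0 (f(M) = 0*M = 0)
j(v, E) = (E + v)/(9 + v) (j(v, E) = (v + E)/(v + 9) = (E + v)/(9 + v))
j(k, f(-2))² = ((0 + 18)/(9 + 18))² = (18/27)² = ((1/27)*18)² = (⅔)² = 4/9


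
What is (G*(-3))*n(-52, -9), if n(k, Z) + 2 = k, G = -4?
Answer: -648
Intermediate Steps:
n(k, Z) = -2 + k
(G*(-3))*n(-52, -9) = (-4*(-3))*(-2 - 52) = 12*(-54) = -648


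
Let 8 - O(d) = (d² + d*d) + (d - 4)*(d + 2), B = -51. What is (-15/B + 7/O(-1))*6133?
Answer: 1067142/187 ≈ 5706.6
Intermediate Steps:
O(d) = 8 - 2*d² - (-4 + d)*(2 + d) (O(d) = 8 - ((d² + d*d) + (d - 4)*(d + 2)) = 8 - ((d² + d²) + (-4 + d)*(2 + d)) = 8 - (2*d² + (-4 + d)*(2 + d)) = 8 + (-2*d² - (-4 + d)*(2 + d)) = 8 - 2*d² - (-4 + d)*(2 + d))
(-15/B + 7/O(-1))*6133 = (-15/(-51) + 7/(16 - 3*(-1)² + 2*(-1)))*6133 = (-15*(-1/51) + 7/(16 - 3*1 - 2))*6133 = (5/17 + 7/(16 - 3 - 2))*6133 = (5/17 + 7/11)*6133 = (174/187)*6133 = 1067142/187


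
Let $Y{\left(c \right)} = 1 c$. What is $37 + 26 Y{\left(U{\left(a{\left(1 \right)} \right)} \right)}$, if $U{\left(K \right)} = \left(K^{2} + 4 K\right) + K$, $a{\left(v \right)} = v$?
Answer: $193$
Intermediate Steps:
$U{\left(K \right)} = K^{2} + 5 K$
$Y{\left(c \right)} = c$
$37 + 26 Y{\left(U{\left(a{\left(1 \right)} \right)} \right)} = 37 + 26 \cdot 1 \left(5 + 1\right) = 37 + 26 \cdot 1 \cdot 6 = 37 + 26 \cdot 6 = 37 + 156 = 193$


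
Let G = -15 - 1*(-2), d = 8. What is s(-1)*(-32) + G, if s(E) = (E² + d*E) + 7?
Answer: -13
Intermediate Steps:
G = -13 (G = -15 + 2 = -13)
s(E) = 7 + E² + 8*E (s(E) = (E² + 8*E) + 7 = 7 + E² + 8*E)
s(-1)*(-32) + G = (7 + (-1)² + 8*(-1))*(-32) - 13 = (7 + 1 - 8)*(-32) - 13 = 0*(-32) - 13 = 0 - 13 = -13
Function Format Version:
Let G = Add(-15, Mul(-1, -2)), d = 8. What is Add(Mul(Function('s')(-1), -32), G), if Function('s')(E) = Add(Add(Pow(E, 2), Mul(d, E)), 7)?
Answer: -13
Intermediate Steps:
G = -13 (G = Add(-15, 2) = -13)
Function('s')(E) = Add(7, Pow(E, 2), Mul(8, E)) (Function('s')(E) = Add(Add(Pow(E, 2), Mul(8, E)), 7) = Add(7, Pow(E, 2), Mul(8, E)))
Add(Mul(Function('s')(-1), -32), G) = Add(Mul(Add(7, Pow(-1, 2), Mul(8, -1)), -32), -13) = Add(Mul(Add(7, 1, -8), -32), -13) = Add(Mul(0, -32), -13) = Add(0, -13) = -13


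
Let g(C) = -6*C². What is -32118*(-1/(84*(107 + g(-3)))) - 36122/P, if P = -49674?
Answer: 2761391/347718 ≈ 7.9415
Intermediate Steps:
-32118*(-1/(84*(107 + g(-3)))) - 36122/P = -32118*(-1/(84*(107 - 6*(-3)²))) - 36122/(-49674) = -32118*(-1/(84*(107 - 6*9))) - 36122*(-1/49674) = -32118*(-1/(84*(107 - 54))) + 18061/24837 = -32118/(53*(-84)) + 18061/24837 = -32118/(-4452) + 18061/24837 = -32118*(-1/4452) + 18061/24837 = 101/14 + 18061/24837 = 2761391/347718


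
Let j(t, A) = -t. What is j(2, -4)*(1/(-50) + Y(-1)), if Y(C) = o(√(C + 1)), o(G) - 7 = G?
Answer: -349/25 ≈ -13.960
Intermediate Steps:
o(G) = 7 + G
Y(C) = 7 + √(1 + C) (Y(C) = 7 + √(C + 1) = 7 + √(1 + C))
j(2, -4)*(1/(-50) + Y(-1)) = (-1*2)*(1/(-50) + (7 + √(1 - 1))) = -2*(-1/50 + (7 + √0)) = -2*(-1/50 + (7 + 0)) = -2*(-1/50 + 7) = -2*349/50 = -349/25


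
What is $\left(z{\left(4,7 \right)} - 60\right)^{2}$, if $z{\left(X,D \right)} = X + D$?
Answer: $2401$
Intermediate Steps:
$z{\left(X,D \right)} = D + X$
$\left(z{\left(4,7 \right)} - 60\right)^{2} = \left(\left(7 + 4\right) - 60\right)^{2} = \left(11 - 60\right)^{2} = \left(-49\right)^{2} = 2401$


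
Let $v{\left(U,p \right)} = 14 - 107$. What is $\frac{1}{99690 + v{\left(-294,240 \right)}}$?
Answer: $\frac{1}{99597} \approx 1.004 \cdot 10^{-5}$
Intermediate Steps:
$v{\left(U,p \right)} = -93$ ($v{\left(U,p \right)} = 14 - 107 = -93$)
$\frac{1}{99690 + v{\left(-294,240 \right)}} = \frac{1}{99690 - 93} = \frac{1}{99597}$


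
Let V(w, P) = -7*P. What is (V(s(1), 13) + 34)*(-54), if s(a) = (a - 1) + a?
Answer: 3078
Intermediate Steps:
s(a) = -1 + 2*a (s(a) = (-1 + a) + a = -1 + 2*a)
(V(s(1), 13) + 34)*(-54) = (-7*13 + 34)*(-54) = (-91 + 34)*(-54) = -57*(-54) = 3078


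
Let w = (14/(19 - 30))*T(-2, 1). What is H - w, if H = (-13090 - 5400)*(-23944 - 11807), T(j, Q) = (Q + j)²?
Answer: 7271395904/11 ≈ 6.6104e+8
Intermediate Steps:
H = 661035990 (H = -18490*(-35751) = 661035990)
w = -14/11 (w = (14/(19 - 30))*(1 - 2)² = (14/(-11))*(-1)² = (14*(-1/11))*1 = -14/11*1 = -14/11 ≈ -1.2727)
H - w = 661035990 - 1*(-14/11) = 661035990 + 14/11 = 7271395904/11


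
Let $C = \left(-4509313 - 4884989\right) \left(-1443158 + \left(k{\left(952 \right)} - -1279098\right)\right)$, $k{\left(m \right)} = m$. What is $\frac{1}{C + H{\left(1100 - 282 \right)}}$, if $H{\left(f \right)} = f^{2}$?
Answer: $\frac{1}{1532286479740} \approx 6.5262 \cdot 10^{-13}$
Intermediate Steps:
$C = 1532285810616$ ($C = \left(-4509313 - 4884989\right) \left(-1443158 + \left(952 - -1279098\right)\right) = - 9394302 \left(-1443158 + \left(952 + 1279098\right)\right) = - 9394302 \left(-1443158 + 1280050\right) = \left(-9394302\right) \left(-163108\right) = 1532285810616$)
$\frac{1}{C + H{\left(1100 - 282 \right)}} = \frac{1}{1532285810616 + \left(1100 - 282\right)^{2}} = \frac{1}{1532285810616 + 818^{2}} = \frac{1}{1532285810616 + 669124} = \frac{1}{1532286479740}$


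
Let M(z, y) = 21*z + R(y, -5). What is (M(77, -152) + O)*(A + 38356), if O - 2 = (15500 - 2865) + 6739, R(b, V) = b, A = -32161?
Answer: 129109995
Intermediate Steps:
M(z, y) = y + 21*z (M(z, y) = 21*z + y = y + 21*z)
O = 19376 (O = 2 + ((15500 - 2865) + 6739) = 2 + (12635 + 6739) = 2 + 19374 = 19376)
(M(77, -152) + O)*(A + 38356) = ((-152 + 21*77) + 19376)*(-32161 + 38356) = ((-152 + 1617) + 19376)*6195 = (1465 + 19376)*6195 = 20841*6195 = 129109995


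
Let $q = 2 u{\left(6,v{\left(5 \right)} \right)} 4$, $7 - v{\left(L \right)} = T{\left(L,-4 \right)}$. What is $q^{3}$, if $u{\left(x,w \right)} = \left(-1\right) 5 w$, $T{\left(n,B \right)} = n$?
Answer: $-512000$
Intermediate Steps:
$v{\left(L \right)} = 7 - L$
$u{\left(x,w \right)} = - 5 w$
$q = -80$ ($q = 2 \left(- 5 \left(7 - 5\right)\right) 4 = 2 \left(\left(-5\right) 2\right) 4 = 2 \left(-10\right) 4 = \left(-20\right) 4 = -80$)
$q^{3} = \left(-80\right)^{3} = -512000$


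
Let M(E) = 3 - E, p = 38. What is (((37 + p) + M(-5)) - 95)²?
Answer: 144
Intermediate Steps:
(((37 + p) + M(-5)) - 95)² = (((37 + 38) + (3 - 1*(-5))) - 95)² = ((75 + (3 + 5)) - 95)² = ((75 + 8) - 95)² = (83 - 95)² = (-12)² = 144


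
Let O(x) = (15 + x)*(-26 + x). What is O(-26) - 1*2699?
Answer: -2127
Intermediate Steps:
O(x) = (-26 + x)*(15 + x)
O(-26) - 1*2699 = (-390 + (-26)**2 - 11*(-26)) - 1*2699 = (-390 + 676 + 286) - 2699 = 572 - 2699 = -2127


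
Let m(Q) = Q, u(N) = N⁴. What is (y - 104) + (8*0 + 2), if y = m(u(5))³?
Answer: 244140523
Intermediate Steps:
y = 244140625 (y = (5⁴)³ = 625³ = 244140625)
(y - 104) + (8*0 + 2) = (244140625 - 104) + (8*0 + 2) = 244140521 + (0 + 2) = 244140521 + 2 = 244140523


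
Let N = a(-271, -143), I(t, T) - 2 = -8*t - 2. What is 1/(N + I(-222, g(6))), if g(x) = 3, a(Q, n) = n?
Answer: 1/1633 ≈ 0.00061237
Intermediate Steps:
I(t, T) = -8*t (I(t, T) = 2 + (-8*t - 2) = 2 + (-2 - 8*t) = -8*t)
N = -143
1/(N + I(-222, g(6))) = 1/(-143 - 8*(-222)) = 1/(-143 + 1776) = 1/1633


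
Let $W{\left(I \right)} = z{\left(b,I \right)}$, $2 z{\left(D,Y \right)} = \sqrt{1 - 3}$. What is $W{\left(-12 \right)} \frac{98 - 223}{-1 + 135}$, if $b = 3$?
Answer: $- \frac{125 i \sqrt{2}}{268} \approx - 0.65961 i$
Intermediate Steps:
$z{\left(D,Y \right)} = \frac{i \sqrt{2}}{2}$ ($z{\left(D,Y \right)} = \frac{\sqrt{1 - 3}}{2} = \frac{\sqrt{-2}}{2} = \frac{i \sqrt{2}}{2}$)
$W{\left(I \right)} = \frac{i \sqrt{2}}{2}$
$W{\left(-12 \right)} \frac{98 - 223}{-1 + 135} = \frac{i \sqrt{2}}{2} \frac{98 - 223}{-1 + 135} = \frac{i \sqrt{2}}{2} \left(- \frac{125}{134}\right) = - \frac{125 i \sqrt{2}}{268}$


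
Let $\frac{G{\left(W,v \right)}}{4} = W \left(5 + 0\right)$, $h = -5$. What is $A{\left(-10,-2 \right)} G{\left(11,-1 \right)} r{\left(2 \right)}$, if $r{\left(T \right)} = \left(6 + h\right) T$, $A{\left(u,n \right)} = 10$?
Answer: $4400$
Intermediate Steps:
$G{\left(W,v \right)} = 20 W$ ($G{\left(W,v \right)} = 4 W \left(5 + 0\right) = 4 W 5 = 4 \cdot 5 W = 20 W$)
$r{\left(T \right)} = T$ ($r{\left(T \right)} = \left(6 - 5\right) T = 1 T = T$)
$A{\left(-10,-2 \right)} G{\left(11,-1 \right)} r{\left(2 \right)} = 10 \cdot 20 \cdot 11 \cdot 2 = 10 \cdot 220 \cdot 2 = 2200 \cdot 2 = 4400$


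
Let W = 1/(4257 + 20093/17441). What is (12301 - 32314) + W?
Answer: -1486294046149/74266430 ≈ -20013.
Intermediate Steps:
W = 17441/74266430 (W = 1/(4257 + 20093*(1/17441)) = 1/(4257 + 20093/17441) = 1/(74266430/17441) = 17441/74266430 ≈ 0.00023484)
(12301 - 32314) + W = (12301 - 32314) + 17441/74266430 = -20013 + 17441/74266430 = -1486294046149/74266430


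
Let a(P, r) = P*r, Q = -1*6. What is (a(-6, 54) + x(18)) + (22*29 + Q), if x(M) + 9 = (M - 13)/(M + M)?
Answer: 10769/36 ≈ 299.14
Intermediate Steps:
x(M) = -9 + (-13 + M)/(2*M) (x(M) = -9 + (M - 13)/(M + M) = -9 + (-13 + M)/((2*M)) = -9 + (-13 + M)*(1/(2*M)) = -9 + (-13 + M)/(2*M))
Q = -6
(a(-6, 54) + x(18)) + (22*29 + Q) = (-6*54 + (1/2)*(-13 - 17*18)/18) + (22*29 - 6) = (-324 + (1/2)*(1/18)*(-13 - 306)) + (638 - 6) = (-324 + (1/2)*(1/18)*(-319)) + 632 = (-324 - 319/36) + 632 = -11983/36 + 632 = 10769/36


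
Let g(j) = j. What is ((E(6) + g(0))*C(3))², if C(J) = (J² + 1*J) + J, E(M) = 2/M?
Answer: 25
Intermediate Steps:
C(J) = J² + 2*J (C(J) = (J² + J) + J = (J + J²) + J = J² + 2*J)
((E(6) + g(0))*C(3))² = ((2/6 + 0)*(3*(2 + 3)))² = ((2*(⅙) + 0)*(3*5))² = ((⅓ + 0)*15)² = ((⅓)*15)² = 5² = 25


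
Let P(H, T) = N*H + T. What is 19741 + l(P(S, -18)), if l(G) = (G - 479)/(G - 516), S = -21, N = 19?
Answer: 18419249/933 ≈ 19742.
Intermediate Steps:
P(H, T) = T + 19*H (P(H, T) = 19*H + T = T + 19*H)
l(G) = (-479 + G)/(-516 + G)
19741 + l(P(S, -18)) = 19741 + (-479 + (-18 + 19*(-21)))/(-516 + (-18 + 19*(-21))) = 19741 + (-479 + (-18 - 399))/(-516 + (-18 - 399)) = 19741 + (-479 - 417)/(-516 - 417) = 19741 - 896/(-933) = 19741 - 1/933*(-896) = 19741 + 896/933 = 18419249/933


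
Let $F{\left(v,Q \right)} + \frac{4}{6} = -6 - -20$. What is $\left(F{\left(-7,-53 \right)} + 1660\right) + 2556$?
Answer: $\frac{12688}{3} \approx 4229.3$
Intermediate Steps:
$F{\left(v,Q \right)} = \frac{40}{3}$ ($F{\left(v,Q \right)} = - \frac{2}{3} - -14 = - \frac{2}{3} + \left(-6 + 20\right) = - \frac{2}{3} + 14 = \frac{40}{3}$)
$\left(F{\left(-7,-53 \right)} + 1660\right) + 2556 = \left(\frac{40}{3} + 1660\right) + 2556 = \frac{5020}{3} + 2556 = \frac{12688}{3}$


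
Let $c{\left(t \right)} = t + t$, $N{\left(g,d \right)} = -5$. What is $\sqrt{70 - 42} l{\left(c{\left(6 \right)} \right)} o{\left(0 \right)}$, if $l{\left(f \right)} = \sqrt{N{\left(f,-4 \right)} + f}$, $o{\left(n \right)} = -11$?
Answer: $-154$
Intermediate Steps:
$c{\left(t \right)} = 2 t$
$l{\left(f \right)} = \sqrt{-5 + f}$
$\sqrt{70 - 42} l{\left(c{\left(6 \right)} \right)} o{\left(0 \right)} = \sqrt{70 - 42} \sqrt{-5 + 2 \cdot 6} \left(-11\right) = \sqrt{28} \sqrt{-5 + 12} \left(-11\right) = 2 \sqrt{7} \sqrt{7} \left(-11\right) = 14 \left(-11\right) = -154$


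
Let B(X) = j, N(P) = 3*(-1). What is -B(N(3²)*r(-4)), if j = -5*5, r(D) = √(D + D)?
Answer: 25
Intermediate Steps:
r(D) = √2*√D (r(D) = √(2*D) = √2*√D)
N(P) = -3
j = -25
B(X) = -25
-B(N(3²)*r(-4)) = -1*(-25) = 25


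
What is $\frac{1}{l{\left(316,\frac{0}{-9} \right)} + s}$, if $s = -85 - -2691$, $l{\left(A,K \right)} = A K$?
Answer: $\frac{1}{2606} \approx 0.00038373$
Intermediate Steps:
$s = 2606$ ($s = -85 + 2691 = 2606$)
$\frac{1}{l{\left(316,\frac{0}{-9} \right)} + s} = \frac{1}{316 \frac{0}{-9} + 2606} = \frac{1}{316 \cdot 0 \left(- \frac{1}{9}\right) + 2606} = \frac{1}{316 \cdot 0 + 2606} = \frac{1}{0 + 2606} = \frac{1}{2606}$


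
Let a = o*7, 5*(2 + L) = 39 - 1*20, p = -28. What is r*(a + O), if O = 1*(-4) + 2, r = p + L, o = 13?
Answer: -11659/5 ≈ -2331.8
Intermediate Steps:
L = 9/5 (L = -2 + (39 - 1*20)/5 = -2 + (39 - 20)/5 = -2 + (⅕)*19 = -2 + 19/5 = 9/5 ≈ 1.8000)
r = -131/5 (r = -28 + 9/5 = -131/5 ≈ -26.200)
O = -2 (O = -4 + 2 = -2)
a = 91 (a = 13*7 = 91)
r*(a + O) = -131*(91 - 2)/5 = -131/5*89 = -11659/5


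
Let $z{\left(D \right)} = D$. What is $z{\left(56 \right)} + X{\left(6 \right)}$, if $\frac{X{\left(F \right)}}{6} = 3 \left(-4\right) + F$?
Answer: $20$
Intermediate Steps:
$X{\left(F \right)} = -72 + 6 F$ ($X{\left(F \right)} = 6 \left(3 \left(-4\right) + F\right) = 6 \left(-12 + F\right) = -72 + 6 F$)
$z{\left(56 \right)} + X{\left(6 \right)} = 56 + \left(-72 + 6 \cdot 6\right) = 56 + \left(-72 + 36\right) = 56 - 36 = 20$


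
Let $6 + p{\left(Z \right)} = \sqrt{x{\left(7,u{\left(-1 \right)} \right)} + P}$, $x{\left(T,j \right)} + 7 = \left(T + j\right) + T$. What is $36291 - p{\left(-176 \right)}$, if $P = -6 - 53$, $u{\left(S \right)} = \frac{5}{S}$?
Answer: $36297 - i \sqrt{57} \approx 36297.0 - 7.5498 i$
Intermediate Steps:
$P = -59$ ($P = -6 - 53 = -59$)
$x{\left(T,j \right)} = -7 + j + 2 T$ ($x{\left(T,j \right)} = -7 + \left(\left(T + j\right) + T\right) = -7 + \left(j + 2 T\right) = -7 + j + 2 T$)
$p{\left(Z \right)} = -6 + i \sqrt{57}$ ($p{\left(Z \right)} = -6 + \sqrt{\left(-7 + \frac{5}{-1} + 2 \cdot 7\right) - 59} = -6 + \sqrt{\left(-7 + 5 \left(-1\right) + 14\right) - 59} = -6 + \sqrt{\left(-7 - 5 + 14\right) - 59} = -6 + \sqrt{2 - 59} = -6 + \sqrt{-57} = -6 + i \sqrt{57}$)
$36291 - p{\left(-176 \right)} = 36291 - \left(-6 + i \sqrt{57}\right) = 36291 + \left(6 - i \sqrt{57}\right) = 36297 - i \sqrt{57}$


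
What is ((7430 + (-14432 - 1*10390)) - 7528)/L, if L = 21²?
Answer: -3560/63 ≈ -56.508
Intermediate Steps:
L = 441
((7430 + (-14432 - 1*10390)) - 7528)/L = ((7430 + (-14432 - 1*10390)) - 7528)/441 = ((7430 + (-14432 - 10390)) - 7528)*(1/441) = ((7430 - 24822) - 7528)*(1/441) = (-17392 - 7528)*(1/441) = -24920*1/441 = -3560/63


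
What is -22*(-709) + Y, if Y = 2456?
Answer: 18054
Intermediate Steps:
-22*(-709) + Y = -22*(-709) + 2456 = 15598 + 2456 = 18054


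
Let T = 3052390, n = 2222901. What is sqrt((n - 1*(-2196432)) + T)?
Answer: sqrt(7471723) ≈ 2733.4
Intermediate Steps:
sqrt((n - 1*(-2196432)) + T) = sqrt((2222901 - 1*(-2196432)) + 3052390) = sqrt((2222901 + 2196432) + 3052390) = sqrt(4419333 + 3052390) = sqrt(7471723)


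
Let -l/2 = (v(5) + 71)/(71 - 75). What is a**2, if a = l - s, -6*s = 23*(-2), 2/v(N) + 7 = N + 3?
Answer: 29929/36 ≈ 831.36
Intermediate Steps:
v(N) = 2/(-4 + N) (v(N) = 2/(-7 + (N + 3)) = 2/(-7 + (3 + N)) = 2/(-4 + N))
s = 23/3 (s = -23*(-2)/6 = -1/6*(-46) = 23/3 ≈ 7.6667)
l = 73/2 (l = -2*(2/(-4 + 5) + 71)/(71 - 75) = -2*(2/1 + 71)/(-4) = -2*(2*1 + 71)*(-1)/4 = -2*(2 + 71)*(-1)/4 = -146*(-1)/4 = -2*(-73/4) = 73/2 ≈ 36.500)
a = 173/6 (a = 73/2 - 1*23/3 = 73/2 - 23/3 = 173/6 ≈ 28.833)
a**2 = (173/6)**2 = 29929/36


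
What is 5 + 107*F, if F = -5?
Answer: -530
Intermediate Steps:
5 + 107*F = 5 + 107*(-5) = 5 - 535 = -530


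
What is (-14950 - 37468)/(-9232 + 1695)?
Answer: 52418/7537 ≈ 6.9548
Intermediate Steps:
(-14950 - 37468)/(-9232 + 1695) = -52418/(-7537) = -52418*(-1/7537) = 52418/7537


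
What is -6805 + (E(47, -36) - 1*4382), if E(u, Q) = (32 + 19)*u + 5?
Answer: -8785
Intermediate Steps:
E(u, Q) = 5 + 51*u (E(u, Q) = 51*u + 5 = 5 + 51*u)
-6805 + (E(47, -36) - 1*4382) = -6805 + ((5 + 51*47) - 1*4382) = -6805 + ((5 + 2397) - 4382) = -6805 + (2402 - 4382) = -6805 - 1980 = -8785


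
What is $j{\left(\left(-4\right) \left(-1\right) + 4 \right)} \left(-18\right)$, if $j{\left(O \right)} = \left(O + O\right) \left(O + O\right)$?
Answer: $-4608$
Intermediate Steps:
$j{\left(O \right)} = 4 O^{2}$ ($j{\left(O \right)} = 2 O 2 O = 4 O^{2}$)
$j{\left(\left(-4\right) \left(-1\right) + 4 \right)} \left(-18\right) = 4 \left(\left(-4\right) \left(-1\right) + 4\right)^{2} \left(-18\right) = 4 \left(4 + 4\right)^{2} \left(-18\right) = 4 \cdot 8^{2} \left(-18\right) = 4 \cdot 64 \left(-18\right) = 256 \left(-18\right) = -4608$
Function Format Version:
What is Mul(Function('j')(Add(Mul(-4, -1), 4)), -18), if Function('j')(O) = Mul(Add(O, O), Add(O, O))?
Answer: -4608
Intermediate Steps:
Function('j')(O) = Mul(4, Pow(O, 2)) (Function('j')(O) = Mul(Mul(2, O), Mul(2, O)) = Mul(4, Pow(O, 2)))
Mul(Function('j')(Add(Mul(-4, -1), 4)), -18) = Mul(Mul(4, Pow(Add(Mul(-4, -1), 4), 2)), -18) = Mul(Mul(4, Pow(Add(4, 4), 2)), -18) = Mul(Mul(4, Pow(8, 2)), -18) = Mul(Mul(4, 64), -18) = Mul(256, -18) = -4608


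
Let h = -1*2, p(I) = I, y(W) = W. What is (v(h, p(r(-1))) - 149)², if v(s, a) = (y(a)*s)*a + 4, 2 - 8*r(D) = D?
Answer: 21613201/1024 ≈ 21107.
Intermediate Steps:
r(D) = ¼ - D/8
h = -2
v(s, a) = 4 + s*a² (v(s, a) = (a*s)*a + 4 = s*a² + 4 = 4 + s*a²)
(v(h, p(r(-1))) - 149)² = ((4 - 2*(¼ - ⅛*(-1))²) - 149)² = ((4 - 2*(¼ + ⅛)²) - 149)² = ((4 - 2*(3/8)²) - 149)² = ((4 - 2*9/64) - 149)² = ((4 - 9/32) - 149)² = (119/32 - 149)² = (-4649/32)² = 21613201/1024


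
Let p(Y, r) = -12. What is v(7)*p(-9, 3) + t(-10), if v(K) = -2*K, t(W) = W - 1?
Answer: 157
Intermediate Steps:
t(W) = -1 + W
v(7)*p(-9, 3) + t(-10) = -2*7*(-12) + (-1 - 10) = -14*(-12) - 11 = 168 - 11 = 157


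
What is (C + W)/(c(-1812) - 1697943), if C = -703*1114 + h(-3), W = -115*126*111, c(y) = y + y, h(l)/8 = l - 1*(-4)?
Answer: 2391524/1701567 ≈ 1.4055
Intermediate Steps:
h(l) = 32 + 8*l (h(l) = 8*(l - 1*(-4)) = 8*(l + 4) = 8*(4 + l) = 32 + 8*l)
c(y) = 2*y
W = -1608390 (W = -14490*111 = -1608390)
C = -783134 (C = -703*1114 + (32 + 8*(-3)) = -783142 + (32 - 24) = -783142 + 8 = -783134)
(C + W)/(c(-1812) - 1697943) = (-783134 - 1608390)/(2*(-1812) - 1697943) = -2391524/(-3624 - 1697943) = -2391524/(-1701567) = -2391524*(-1/1701567) = 2391524/1701567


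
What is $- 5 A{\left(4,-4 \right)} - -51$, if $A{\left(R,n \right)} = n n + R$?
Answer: $-49$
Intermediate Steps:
$A{\left(R,n \right)} = R + n^{2}$ ($A{\left(R,n \right)} = n^{2} + R = R + n^{2}$)
$- 5 A{\left(4,-4 \right)} - -51 = - 5 \left(4 + \left(-4\right)^{2}\right) - -51 = - 5 \left(4 + 16\right) + 51 = \left(-5\right) 20 + 51 = -100 + 51 = -49$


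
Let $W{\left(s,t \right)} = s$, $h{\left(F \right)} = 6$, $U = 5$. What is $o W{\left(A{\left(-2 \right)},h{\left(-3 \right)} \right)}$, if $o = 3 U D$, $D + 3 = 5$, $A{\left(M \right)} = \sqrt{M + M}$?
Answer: $60 i \approx 60.0 i$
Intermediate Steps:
$A{\left(M \right)} = \sqrt{2} \sqrt{M}$ ($A{\left(M \right)} = \sqrt{2 M} = \sqrt{2} \sqrt{M}$)
$D = 2$ ($D = -3 + 5 = 2$)
$o = 30$ ($o = 3 \cdot 5 \cdot 2 = 15 \cdot 2 = 30$)
$o W{\left(A{\left(-2 \right)},h{\left(-3 \right)} \right)} = 30 \sqrt{2} \sqrt{-2} = 30 \sqrt{2} i \sqrt{2} = 30 \cdot 2 i = 60 i$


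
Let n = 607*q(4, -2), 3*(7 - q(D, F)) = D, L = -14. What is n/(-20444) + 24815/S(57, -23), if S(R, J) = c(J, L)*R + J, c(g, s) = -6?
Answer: -305144003/4477236 ≈ -68.155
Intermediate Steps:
q(D, F) = 7 - D/3
n = 10319/3 (n = 607*(7 - ⅓*4) = 607*(7 - 4/3) = 607*(17/3) = 10319/3 ≈ 3439.7)
S(R, J) = J - 6*R (S(R, J) = -6*R + J = J - 6*R)
n/(-20444) + 24815/S(57, -23) = (10319/3)/(-20444) + 24815/(-23 - 6*57) = (10319/3)*(-1/20444) + 24815/(-23 - 342) = -10319/61332 + 24815/(-365) = -10319/61332 + 24815*(-1/365) = -10319/61332 - 4963/73 = -305144003/4477236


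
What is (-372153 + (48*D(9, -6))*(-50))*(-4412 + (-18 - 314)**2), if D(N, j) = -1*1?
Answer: -39124304436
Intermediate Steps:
D(N, j) = -1
(-372153 + (48*D(9, -6))*(-50))*(-4412 + (-18 - 314)**2) = (-372153 + (48*(-1))*(-50))*(-4412 + (-18 - 314)**2) = (-372153 - 48*(-50))*(-4412 + (-332)**2) = (-372153 + 2400)*(-4412 + 110224) = -369753*105812 = -39124304436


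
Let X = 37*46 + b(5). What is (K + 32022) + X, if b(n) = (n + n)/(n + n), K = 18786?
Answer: 52511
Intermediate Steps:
b(n) = 1 (b(n) = (2*n)/((2*n)) = (2*n)*(1/(2*n)) = 1)
X = 1703 (X = 37*46 + 1 = 1702 + 1 = 1703)
(K + 32022) + X = (18786 + 32022) + 1703 = 50808 + 1703 = 52511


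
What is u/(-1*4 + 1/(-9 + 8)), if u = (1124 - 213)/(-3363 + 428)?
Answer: 911/14675 ≈ 0.062078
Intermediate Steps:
u = -911/2935 (u = 911/(-2935) = 911*(-1/2935) = -911/2935 ≈ -0.31039)
u/(-1*4 + 1/(-9 + 8)) = -911/2935/(-1*4 + 1/(-9 + 8)) = -911/2935/(-4 + 1/(-1)) = -911/2935/(-4 - 1) = -911/2935/(-5) = -⅕*(-911/2935) = 911/14675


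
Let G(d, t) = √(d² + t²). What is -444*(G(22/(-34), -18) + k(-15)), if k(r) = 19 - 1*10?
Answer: -3996 - 444*√93757/17 ≈ -11993.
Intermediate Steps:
k(r) = 9 (k(r) = 19 - 10 = 9)
-444*(G(22/(-34), -18) + k(-15)) = -444*(√((22/(-34))² + (-18)²) + 9) = -444*(√((22*(-1/34))² + 324) + 9) = -444*(√((-11/17)² + 324) + 9) = -444*(√(121/289 + 324) + 9) = -444*(√(93757/289) + 9) = -444*(√93757/17 + 9) = -444*(9 + √93757/17) = -3996 - 444*√93757/17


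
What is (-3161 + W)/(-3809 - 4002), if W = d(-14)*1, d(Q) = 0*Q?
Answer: 3161/7811 ≈ 0.40469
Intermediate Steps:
d(Q) = 0
W = 0 (W = 0*1 = 0)
(-3161 + W)/(-3809 - 4002) = (-3161 + 0)/(-3809 - 4002) = -3161/(-7811) = -3161*(-1/7811) = 3161/7811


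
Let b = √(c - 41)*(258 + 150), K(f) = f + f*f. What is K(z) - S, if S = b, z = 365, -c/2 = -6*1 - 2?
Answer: 133590 - 2040*I ≈ 1.3359e+5 - 2040.0*I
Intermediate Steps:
c = 16 (c = -2*(-6*1 - 2) = -2*(-6 - 2) = -2*(-8) = 16)
K(f) = f + f²
b = 2040*I (b = √(16 - 41)*(258 + 150) = √(-25)*408 = (5*I)*408 = 2040*I ≈ 2040.0*I)
S = 2040*I ≈ 2040.0*I
K(z) - S = 365*(1 + 365) - 2040*I = 365*366 - 2040*I = 133590 - 2040*I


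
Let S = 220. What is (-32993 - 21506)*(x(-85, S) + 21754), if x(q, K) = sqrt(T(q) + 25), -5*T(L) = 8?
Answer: -1185571246 - 163497*sqrt(65)/5 ≈ -1.1858e+9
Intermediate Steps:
T(L) = -8/5 (T(L) = -1/5*8 = -8/5)
x(q, K) = 3*sqrt(65)/5 (x(q, K) = sqrt(-8/5 + 25) = sqrt(117/5) = 3*sqrt(65)/5)
(-32993 - 21506)*(x(-85, S) + 21754) = (-32993 - 21506)*(3*sqrt(65)/5 + 21754) = -54499*(21754 + 3*sqrt(65)/5) = -1185571246 - 163497*sqrt(65)/5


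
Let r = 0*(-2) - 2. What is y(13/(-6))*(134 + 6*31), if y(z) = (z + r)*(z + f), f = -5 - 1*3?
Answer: 122000/9 ≈ 13556.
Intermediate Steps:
f = -8 (f = -5 - 3 = -8)
r = -2 (r = 0 - 2 = -2)
y(z) = (-8 + z)*(-2 + z) (y(z) = (z - 2)*(z - 8) = (-2 + z)*(-8 + z) = (-8 + z)*(-2 + z))
y(13/(-6))*(134 + 6*31) = (16 + (13/(-6))² - 130/(-6))*(134 + 6*31) = (16 + (13*(-⅙))² - 130*(-1)/6)*(134 + 186) = (16 + (-13/6)² - 10*(-13/6))*320 = (16 + 169/36 + 65/3)*320 = (1525/36)*320 = 122000/9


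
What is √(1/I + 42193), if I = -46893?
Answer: 2*√473369606259/6699 ≈ 205.41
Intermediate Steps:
√(1/I + 42193) = √(1/(-46893) + 42193) = √(-1/46893 + 42193) = √(1978556348/46893) = 2*√473369606259/6699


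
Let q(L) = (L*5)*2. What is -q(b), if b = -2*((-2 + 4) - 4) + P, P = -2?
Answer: -20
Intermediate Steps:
b = 2 (b = -2*((-2 + 4) - 4) - 2 = -2*(2 - 4) - 2 = -2*(-2) - 2 = 4 - 2 = 2)
q(L) = 10*L (q(L) = (5*L)*2 = 10*L)
-q(b) = -10*2 = -1*20 = -20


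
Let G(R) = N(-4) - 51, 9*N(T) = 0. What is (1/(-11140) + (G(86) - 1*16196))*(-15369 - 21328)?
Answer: 6641848047957/11140 ≈ 5.9622e+8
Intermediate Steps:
N(T) = 0 (N(T) = (⅑)*0 = 0)
G(R) = -51 (G(R) = 0 - 51 = -51)
(1/(-11140) + (G(86) - 1*16196))*(-15369 - 21328) = (1/(-11140) + (-51 - 1*16196))*(-15369 - 21328) = (-1/11140 + (-51 - 16196))*(-36697) = (-1/11140 - 16247)*(-36697) = -180991581/11140*(-36697) = 6641848047957/11140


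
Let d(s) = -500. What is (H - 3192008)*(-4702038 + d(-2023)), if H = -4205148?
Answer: 34785407181928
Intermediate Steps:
(H - 3192008)*(-4702038 + d(-2023)) = (-4205148 - 3192008)*(-4702038 - 500) = -7397156*(-4702538) = 34785407181928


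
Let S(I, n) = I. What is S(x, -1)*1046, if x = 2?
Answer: 2092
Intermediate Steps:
S(x, -1)*1046 = 2*1046 = 2092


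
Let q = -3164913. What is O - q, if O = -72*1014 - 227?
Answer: 3091678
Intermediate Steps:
O = -73235 (O = -73008 - 227 = -73235)
O - q = -73235 - 1*(-3164913) = -73235 + 3164913 = 3091678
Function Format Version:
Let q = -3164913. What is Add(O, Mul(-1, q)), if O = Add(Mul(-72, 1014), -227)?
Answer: 3091678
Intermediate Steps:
O = -73235 (O = Add(-73008, -227) = -73235)
Add(O, Mul(-1, q)) = Add(-73235, Mul(-1, -3164913)) = Add(-73235, 3164913) = 3091678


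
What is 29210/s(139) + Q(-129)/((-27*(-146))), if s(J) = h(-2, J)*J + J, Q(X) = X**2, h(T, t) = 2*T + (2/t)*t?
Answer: -12536969/60882 ≈ -205.92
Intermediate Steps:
h(T, t) = 2 + 2*T (h(T, t) = 2*T + 2 = 2 + 2*T)
s(J) = -J (s(J) = (2 + 2*(-2))*J + J = (2 - 4)*J + J = -2*J + J = -J)
29210/s(139) + Q(-129)/((-27*(-146))) = 29210/((-1*139)) + (-129)**2/((-27*(-146))) = 29210/(-139) + 16641/3942 = 29210*(-1/139) + 16641*(1/3942) = -29210/139 + 1849/438 = -12536969/60882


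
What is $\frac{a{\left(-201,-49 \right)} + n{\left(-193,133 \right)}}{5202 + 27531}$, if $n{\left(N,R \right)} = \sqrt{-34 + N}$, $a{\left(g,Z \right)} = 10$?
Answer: $\frac{10}{32733} + \frac{i \sqrt{227}}{32733} \approx 0.0003055 + 0.00046029 i$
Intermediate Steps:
$\frac{a{\left(-201,-49 \right)} + n{\left(-193,133 \right)}}{5202 + 27531} = \frac{10 + \sqrt{-34 - 193}}{5202 + 27531} = \frac{10 + \sqrt{-227}}{32733} = \left(10 + i \sqrt{227}\right) \frac{1}{32733} = \frac{10}{32733} + \frac{i \sqrt{227}}{32733}$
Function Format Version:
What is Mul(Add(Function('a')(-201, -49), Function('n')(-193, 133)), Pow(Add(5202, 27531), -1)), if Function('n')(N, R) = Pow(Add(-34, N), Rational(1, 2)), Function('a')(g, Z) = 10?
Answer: Add(Rational(10, 32733), Mul(Rational(1, 32733), I, Pow(227, Rational(1, 2)))) ≈ Add(0.00030550, Mul(0.00046029, I))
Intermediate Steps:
Mul(Add(Function('a')(-201, -49), Function('n')(-193, 133)), Pow(Add(5202, 27531), -1)) = Mul(Add(10, Pow(Add(-34, -193), Rational(1, 2))), Pow(Add(5202, 27531), -1)) = Mul(Add(10, Pow(-227, Rational(1, 2))), Pow(32733, -1)) = Mul(Add(10, Mul(I, Pow(227, Rational(1, 2)))), Rational(1, 32733)) = Add(Rational(10, 32733), Mul(Rational(1, 32733), I, Pow(227, Rational(1, 2))))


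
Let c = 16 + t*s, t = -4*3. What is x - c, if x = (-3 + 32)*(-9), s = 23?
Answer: -1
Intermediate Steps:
t = -12
c = -260 (c = 16 - 12*23 = 16 - 276 = -260)
x = -261 (x = 29*(-9) = -261)
x - c = -261 - 1*(-260) = -261 + 260 = -1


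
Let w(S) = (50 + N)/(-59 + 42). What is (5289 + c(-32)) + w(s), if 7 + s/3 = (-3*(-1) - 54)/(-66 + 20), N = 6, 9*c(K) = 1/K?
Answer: 25878799/4896 ≈ 5285.7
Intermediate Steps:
c(K) = 1/(9*K)
s = -813/46 (s = -21 + 3*((-3*(-1) - 54)/(-66 + 20)) = -21 + 3*((3 - 54)/(-46)) = -21 + 3*(-51*(-1/46)) = -21 + 3*(51/46) = -21 + 153/46 = -813/46 ≈ -17.674)
w(S) = -56/17 (w(S) = (50 + 6)/(-59 + 42) = 56/(-17) = 56*(-1/17) = -56/17)
(5289 + c(-32)) + w(s) = (5289 + (1/9)/(-32)) - 56/17 = (5289 + (1/9)*(-1/32)) - 56/17 = (5289 - 1/288) - 56/17 = 1523231/288 - 56/17 = 25878799/4896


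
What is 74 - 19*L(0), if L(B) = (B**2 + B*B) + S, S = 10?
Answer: -116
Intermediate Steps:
L(B) = 10 + 2*B**2 (L(B) = (B**2 + B*B) + 10 = (B**2 + B**2) + 10 = 2*B**2 + 10 = 10 + 2*B**2)
74 - 19*L(0) = 74 - 19*(10 + 2*0**2) = 74 - 19*(10 + 2*0) = 74 - 19*(10 + 0) = 74 - 19*10 = 74 - 190 = -116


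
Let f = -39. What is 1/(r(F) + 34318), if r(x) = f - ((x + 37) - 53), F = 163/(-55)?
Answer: 55/1886388 ≈ 2.9156e-5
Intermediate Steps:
F = -163/55 (F = 163*(-1/55) = -163/55 ≈ -2.9636)
r(x) = -23 - x (r(x) = -39 - ((x + 37) - 53) = -39 - ((37 + x) - 53) = -39 - (-16 + x) = -39 + (16 - x) = -23 - x)
1/(r(F) + 34318) = 1/((-23 - 1*(-163/55)) + 34318) = 1/((-23 + 163/55) + 34318) = 1/(-1102/55 + 34318) = 1/(1886388/55) = 55/1886388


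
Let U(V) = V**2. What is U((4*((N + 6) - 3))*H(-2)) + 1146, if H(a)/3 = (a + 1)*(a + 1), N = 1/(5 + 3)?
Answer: 10209/4 ≈ 2552.3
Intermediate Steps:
N = 1/8 ≈ 0.12500
H(a) = 3*(1 + a)**2 (H(a) = 3*((a + 1)*(a + 1)) = 3*((1 + a)*(1 + a)) = 3*(1 + a)**2)
U((4*((N + 6) - 3))*H(-2)) + 1146 = ((4*((1/8 + 6) - 3))*(3*(1 - 2)**2))**2 + 1146 = ((4*(49/8 - 3))*(3*(-1)**2))**2 + 1146 = ((4*(25/8))*(3*1))**2 + 1146 = ((25/2)*3)**2 + 1146 = (75/2)**2 + 1146 = 5625/4 + 1146 = 10209/4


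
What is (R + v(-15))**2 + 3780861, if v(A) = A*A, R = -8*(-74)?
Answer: 4448350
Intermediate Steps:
R = 592
v(A) = A**2
(R + v(-15))**2 + 3780861 = (592 + (-15)**2)**2 + 3780861 = (592 + 225)**2 + 3780861 = 817**2 + 3780861 = 667489 + 3780861 = 4448350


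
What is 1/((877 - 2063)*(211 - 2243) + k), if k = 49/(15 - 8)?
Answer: 1/2409959 ≈ 4.1494e-7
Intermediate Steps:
k = 7 (k = 49/7 = (⅐)*49 = 7)
1/((877 - 2063)*(211 - 2243) + k) = 1/((877 - 2063)*(211 - 2243) + 7) = 1/(-1186*(-2032) + 7) = 1/(2409952 + 7) = 1/2409959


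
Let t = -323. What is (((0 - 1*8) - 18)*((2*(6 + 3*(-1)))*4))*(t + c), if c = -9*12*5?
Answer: 538512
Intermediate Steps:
c = -540 (c = -108*5 = -540)
(((0 - 1*8) - 18)*((2*(6 + 3*(-1)))*4))*(t + c) = (((0 - 1*8) - 18)*((2*(6 + 3*(-1)))*4))*(-323 - 540) = (((0 - 8) - 18)*((2*(6 - 3))*4))*(-863) = ((-8 - 18)*((2*3)*4))*(-863) = -156*4*(-863) = -26*24*(-863) = -624*(-863) = 538512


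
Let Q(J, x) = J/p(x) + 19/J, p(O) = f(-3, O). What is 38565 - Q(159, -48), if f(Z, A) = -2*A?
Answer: 196209685/5088 ≈ 38563.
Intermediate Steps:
p(O) = -2*O
Q(J, x) = 19/J - J/(2*x) (Q(J, x) = J/((-2*x)) + 19/J = J*(-1/(2*x)) + 19/J = -J/(2*x) + 19/J = 19/J - J/(2*x))
38565 - Q(159, -48) = 38565 - (19/159 - ½*159/(-48)) = 38565 - (19*(1/159) - ½*159*(-1/48)) = 38565 - (19/159 + 53/32) = 38565 - 1*9035/5088 = 38565 - 9035/5088 = 196209685/5088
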